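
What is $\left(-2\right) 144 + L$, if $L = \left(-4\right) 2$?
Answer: $-296$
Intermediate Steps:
$L = -8$
$\left(-2\right) 144 + L = \left(-2\right) 144 - 8 = -288 - 8 = -296$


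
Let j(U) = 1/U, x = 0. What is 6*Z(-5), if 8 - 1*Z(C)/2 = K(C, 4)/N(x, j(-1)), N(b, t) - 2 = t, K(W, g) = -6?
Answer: 168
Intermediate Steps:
N(b, t) = 2 + t
Z(C) = 28 (Z(C) = 16 - (-12)/(2 + 1/(-1)) = 16 - (-12)/(2 - 1) = 16 - (-12)/1 = 16 - (-12) = 16 - 2*(-6) = 16 + 12 = 28)
6*Z(-5) = 6*28 = 168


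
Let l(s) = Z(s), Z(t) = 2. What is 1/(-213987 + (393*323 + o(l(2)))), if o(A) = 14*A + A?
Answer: -1/87018 ≈ -1.1492e-5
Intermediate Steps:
l(s) = 2
o(A) = 15*A
1/(-213987 + (393*323 + o(l(2)))) = 1/(-213987 + (393*323 + 15*2)) = 1/(-213987 + (126939 + 30)) = 1/(-213987 + 126969) = 1/(-87018) = -1/87018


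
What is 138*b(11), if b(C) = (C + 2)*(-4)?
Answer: -7176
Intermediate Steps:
b(C) = -8 - 4*C (b(C) = (2 + C)*(-4) = -8 - 4*C)
138*b(11) = 138*(-8 - 4*11) = 138*(-8 - 44) = 138*(-52) = -7176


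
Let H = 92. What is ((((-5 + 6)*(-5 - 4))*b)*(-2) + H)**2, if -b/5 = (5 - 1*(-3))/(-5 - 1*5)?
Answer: 26896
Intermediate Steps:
b = 4 (b = -5*(5 - 1*(-3))/(-5 - 1*5) = -5*(5 + 3)/(-5 - 5) = -40/(-10) = -40*(-1)/10 = -5*(-4/5) = 4)
((((-5 + 6)*(-5 - 4))*b)*(-2) + H)**2 = ((((-5 + 6)*(-5 - 4))*4)*(-2) + 92)**2 = (((1*(-9))*4)*(-2) + 92)**2 = (-9*4*(-2) + 92)**2 = (-36*(-2) + 92)**2 = (72 + 92)**2 = 164**2 = 26896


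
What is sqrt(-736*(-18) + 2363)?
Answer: sqrt(15611) ≈ 124.94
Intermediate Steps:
sqrt(-736*(-18) + 2363) = sqrt(13248 + 2363) = sqrt(15611)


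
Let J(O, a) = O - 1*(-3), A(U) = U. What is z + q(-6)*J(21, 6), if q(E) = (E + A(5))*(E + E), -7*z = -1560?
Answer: 3576/7 ≈ 510.86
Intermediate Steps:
z = 1560/7 (z = -⅐*(-1560) = 1560/7 ≈ 222.86)
J(O, a) = 3 + O (J(O, a) = O + 3 = 3 + O)
q(E) = 2*E*(5 + E) (q(E) = (E + 5)*(E + E) = (5 + E)*(2*E) = 2*E*(5 + E))
z + q(-6)*J(21, 6) = 1560/7 + (2*(-6)*(5 - 6))*(3 + 21) = 1560/7 + (2*(-6)*(-1))*24 = 1560/7 + 12*24 = 1560/7 + 288 = 3576/7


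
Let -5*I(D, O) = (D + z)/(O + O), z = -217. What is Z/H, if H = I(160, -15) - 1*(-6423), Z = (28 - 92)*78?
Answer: -249600/321131 ≈ -0.77725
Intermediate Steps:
I(D, O) = -(-217 + D)/(10*O) (I(D, O) = -(D - 217)/(5*(O + O)) = -(-217 + D)/(5*(2*O)) = -(-217 + D)*1/(2*O)/5 = -(-217 + D)/(10*O))
Z = -4992 (Z = -64*78 = -4992)
H = 321131/50 (H = (⅒)*(217 - 1*160)/(-15) - 1*(-6423) = (⅒)*(-1/15)*(217 - 160) + 6423 = (⅒)*(-1/15)*57 + 6423 = -19/50 + 6423 = 321131/50 ≈ 6422.6)
Z/H = -4992/321131/50 = -4992*50/321131 = -249600/321131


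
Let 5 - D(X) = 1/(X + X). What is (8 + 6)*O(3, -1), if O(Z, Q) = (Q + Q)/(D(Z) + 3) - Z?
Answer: -2142/47 ≈ -45.574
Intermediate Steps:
D(X) = 5 - 1/(2*X) (D(X) = 5 - 1/(X + X) = 5 - 1/(2*X))
O(Z, Q) = -Z + 2*Q/(8 - 1/(2*Z)) (O(Z, Q) = (Q + Q)/((5 - 1/(2*Z)) + 3) - Z = (2*Q)/(8 - 1/(2*Z)) - Z = 2*Q/(8 - 1/(2*Z)) - Z = -Z + 2*Q/(8 - 1/(2*Z)))
(8 + 6)*O(3, -1) = (8 + 6)*(3*(1 - 16*3 + 4*(-1))/(-1 + 16*3)) = 14*(3*(1 - 48 - 4)/(-1 + 48)) = 14*(3*(-51)/47) = 14*(3*(1/47)*(-51)) = 14*(-153/47) = -2142/47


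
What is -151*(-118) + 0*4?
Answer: 17818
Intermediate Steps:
-151*(-118) + 0*4 = 17818 + 0 = 17818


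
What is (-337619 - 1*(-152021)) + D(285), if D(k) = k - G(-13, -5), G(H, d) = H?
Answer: -185300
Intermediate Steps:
D(k) = 13 + k (D(k) = k - 1*(-13) = k + 13 = 13 + k)
(-337619 - 1*(-152021)) + D(285) = (-337619 - 1*(-152021)) + (13 + 285) = (-337619 + 152021) + 298 = -185598 + 298 = -185300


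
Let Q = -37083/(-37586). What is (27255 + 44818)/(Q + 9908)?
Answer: 2708935778/372439171 ≈ 7.2735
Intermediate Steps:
Q = 37083/37586 (Q = -37083*(-1/37586) = 37083/37586 ≈ 0.98662)
(27255 + 44818)/(Q + 9908) = (27255 + 44818)/(37083/37586 + 9908) = 72073/(372439171/37586) = 72073*(37586/372439171) = 2708935778/372439171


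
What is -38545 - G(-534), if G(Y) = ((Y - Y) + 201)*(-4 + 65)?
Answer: -50806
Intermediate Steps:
G(Y) = 12261 (G(Y) = (0 + 201)*61 = 201*61 = 12261)
-38545 - G(-534) = -38545 - 1*12261 = -38545 - 12261 = -50806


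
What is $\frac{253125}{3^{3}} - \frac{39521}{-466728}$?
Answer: $\frac{4375614521}{466728} \approx 9375.1$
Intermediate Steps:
$\frac{253125}{3^{3}} - \frac{39521}{-466728} = \frac{253125}{27} - - \frac{39521}{466728} = 253125 \cdot \frac{1}{27} + \frac{39521}{466728} = 9375 + \frac{39521}{466728} = \frac{4375614521}{466728}$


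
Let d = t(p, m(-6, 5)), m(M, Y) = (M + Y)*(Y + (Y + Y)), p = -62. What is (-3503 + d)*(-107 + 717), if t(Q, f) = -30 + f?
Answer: -2164280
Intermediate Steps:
m(M, Y) = 3*Y*(M + Y) (m(M, Y) = (M + Y)*(Y + 2*Y) = (M + Y)*(3*Y) = 3*Y*(M + Y))
d = -45 (d = -30 + 3*5*(-6 + 5) = -30 + 3*5*(-1) = -30 - 15 = -45)
(-3503 + d)*(-107 + 717) = (-3503 - 45)*(-107 + 717) = -3548*610 = -2164280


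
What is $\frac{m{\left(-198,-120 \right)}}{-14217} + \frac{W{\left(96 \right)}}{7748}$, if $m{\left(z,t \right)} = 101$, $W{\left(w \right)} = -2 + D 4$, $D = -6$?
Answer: $- \frac{44315}{4236666} \approx -0.01046$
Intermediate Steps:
$W{\left(w \right)} = -26$ ($W{\left(w \right)} = -2 - 24 = -26$)
$\frac{m{\left(-198,-120 \right)}}{-14217} + \frac{W{\left(96 \right)}}{7748} = \frac{101}{-14217} - \frac{26}{7748} = 101 \left(- \frac{1}{14217}\right) - \frac{1}{298} = - \frac{101}{14217} - \frac{1}{298} = - \frac{44315}{4236666}$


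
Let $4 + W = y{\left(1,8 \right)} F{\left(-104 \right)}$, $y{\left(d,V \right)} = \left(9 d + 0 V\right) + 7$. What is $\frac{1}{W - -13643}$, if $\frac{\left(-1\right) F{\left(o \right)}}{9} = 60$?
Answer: $\frac{1}{4999} \approx 0.00020004$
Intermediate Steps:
$F{\left(o \right)} = -540$ ($F{\left(o \right)} = \left(-9\right) 60 = -540$)
$y{\left(d,V \right)} = 7 + 9 d$ ($y{\left(d,V \right)} = \left(9 d + 0\right) + 7 = 9 d + 7 = 7 + 9 d$)
$W = -8644$ ($W = -4 + \left(7 + 9 \cdot 1\right) \left(-540\right) = -4 + \left(7 + 9\right) \left(-540\right) = -4 + 16 \left(-540\right) = -4 - 8640 = -8644$)
$\frac{1}{W - -13643} = \frac{1}{-8644 - -13643} = \frac{1}{-8644 + \left(-352977 + 366620\right)} = \frac{1}{-8644 + 13643} = \frac{1}{4999}$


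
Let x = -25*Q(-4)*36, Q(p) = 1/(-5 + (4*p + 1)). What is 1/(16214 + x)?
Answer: 1/16259 ≈ 6.1504e-5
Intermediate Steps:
Q(p) = 1/(-4 + 4*p) (Q(p) = 1/(-5 + (1 + 4*p)) = 1/(-4 + 4*p))
x = 45 (x = -25/(4*(-1 - 4))*36 = -25/(4*(-5))*36 = -25*(-1)/(4*5)*36 = -25*(-1/20)*36 = (5/4)*36 = 45)
1/(16214 + x) = 1/(16214 + 45) = 1/16259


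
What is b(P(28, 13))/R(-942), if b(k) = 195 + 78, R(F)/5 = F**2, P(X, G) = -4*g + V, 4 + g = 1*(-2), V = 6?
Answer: 91/1478940 ≈ 6.1531e-5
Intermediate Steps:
g = -6 (g = -4 + 1*(-2) = -4 - 2 = -6)
P(X, G) = 30 (P(X, G) = -4*(-6) + 6 = 24 + 6 = 30)
R(F) = 5*F**2
b(k) = 273
b(P(28, 13))/R(-942) = 273/((5*(-942)**2)) = 273/((5*887364)) = 273/4436820 = 273*(1/4436820) = 91/1478940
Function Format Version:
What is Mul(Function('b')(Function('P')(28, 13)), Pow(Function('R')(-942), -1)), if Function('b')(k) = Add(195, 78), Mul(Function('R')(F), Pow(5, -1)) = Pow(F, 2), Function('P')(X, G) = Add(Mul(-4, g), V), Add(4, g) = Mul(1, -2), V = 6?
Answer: Rational(91, 1478940) ≈ 6.1531e-5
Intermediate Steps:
g = -6 (g = Add(-4, Mul(1, -2)) = Add(-4, -2) = -6)
Function('P')(X, G) = 30 (Function('P')(X, G) = Add(Mul(-4, -6), 6) = Add(24, 6) = 30)
Function('R')(F) = Mul(5, Pow(F, 2))
Function('b')(k) = 273
Mul(Function('b')(Function('P')(28, 13)), Pow(Function('R')(-942), -1)) = Mul(273, Pow(Mul(5, Pow(-942, 2)), -1)) = Mul(273, Pow(Mul(5, 887364), -1)) = Mul(273, Pow(4436820, -1)) = Mul(273, Rational(1, 4436820)) = Rational(91, 1478940)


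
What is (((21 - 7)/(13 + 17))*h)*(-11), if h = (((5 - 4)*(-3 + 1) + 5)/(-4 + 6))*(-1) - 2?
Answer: 539/30 ≈ 17.967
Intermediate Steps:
h = -7/2 (h = ((1*(-2) + 5)/2)*(-1) - 2 = ((-2 + 5)*(½))*(-1) - 2 = (3*(½))*(-1) - 2 = (3/2)*(-1) - 2 = -3/2 - 2 = -7/2 ≈ -3.5000)
(((21 - 7)/(13 + 17))*h)*(-11) = (((21 - 7)/(13 + 17))*(-7/2))*(-11) = ((14/30)*(-7/2))*(-11) = ((14*(1/30))*(-7/2))*(-11) = ((7/15)*(-7/2))*(-11) = -49/30*(-11) = 539/30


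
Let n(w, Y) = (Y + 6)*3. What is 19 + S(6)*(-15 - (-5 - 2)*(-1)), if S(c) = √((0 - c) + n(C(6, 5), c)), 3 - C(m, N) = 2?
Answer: 19 - 22*√30 ≈ -101.50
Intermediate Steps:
C(m, N) = 1 (C(m, N) = 3 - 1*2 = 3 - 2 = 1)
n(w, Y) = 18 + 3*Y (n(w, Y) = (6 + Y)*3 = 18 + 3*Y)
S(c) = √(18 + 2*c) (S(c) = √((0 - c) + (18 + 3*c)) = √(-c + (18 + 3*c)) = √(18 + 2*c))
19 + S(6)*(-15 - (-5 - 2)*(-1)) = 19 + √(18 + 2*6)*(-15 - (-5 - 2)*(-1)) = 19 + √(18 + 12)*(-15 - (-7)*(-1)) = 19 + √30*(-15 - 1*7) = 19 + √30*(-15 - 7) = 19 + √30*(-22) = 19 - 22*√30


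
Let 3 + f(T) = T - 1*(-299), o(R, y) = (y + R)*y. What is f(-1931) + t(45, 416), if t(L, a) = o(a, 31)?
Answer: 12222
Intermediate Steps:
o(R, y) = y*(R + y) (o(R, y) = (R + y)*y = y*(R + y))
t(L, a) = 961 + 31*a (t(L, a) = 31*(a + 31) = 31*(31 + a) = 961 + 31*a)
f(T) = 296 + T (f(T) = -3 + (T - 1*(-299)) = -3 + (T + 299) = -3 + (299 + T) = 296 + T)
f(-1931) + t(45, 416) = (296 - 1931) + (961 + 31*416) = -1635 + (961 + 12896) = -1635 + 13857 = 12222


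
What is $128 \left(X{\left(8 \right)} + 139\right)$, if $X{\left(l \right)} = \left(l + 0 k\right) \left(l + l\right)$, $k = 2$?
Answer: $34176$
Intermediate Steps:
$X{\left(l \right)} = 2 l^{2}$ ($X{\left(l \right)} = \left(l + 0 \cdot 2\right) \left(l + l\right) = \left(l + 0\right) 2 l = l 2 l = 2 l^{2}$)
$128 \left(X{\left(8 \right)} + 139\right) = 128 \left(2 \cdot 8^{2} + 139\right) = 128 \left(2 \cdot 64 + 139\right) = 128 \left(128 + 139\right) = 128 \cdot 267 = 34176$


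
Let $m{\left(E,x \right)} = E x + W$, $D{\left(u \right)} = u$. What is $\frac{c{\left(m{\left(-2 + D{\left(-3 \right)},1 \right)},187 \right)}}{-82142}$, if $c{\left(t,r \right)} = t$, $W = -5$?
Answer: $\frac{5}{41071} \approx 0.00012174$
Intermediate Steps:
$m{\left(E,x \right)} = -5 + E x$ ($m{\left(E,x \right)} = E x - 5 = -5 + E x$)
$\frac{c{\left(m{\left(-2 + D{\left(-3 \right)},1 \right)},187 \right)}}{-82142} = \frac{-5 + \left(-2 - 3\right) 1}{-82142} = \left(-5 - 5\right) \left(- \frac{1}{82142}\right) = \left(-10\right) \left(- \frac{1}{82142}\right) = \frac{5}{41071}$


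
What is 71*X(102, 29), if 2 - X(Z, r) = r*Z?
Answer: -209876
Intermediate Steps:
X(Z, r) = 2 - Z*r (X(Z, r) = 2 - r*Z = 2 - Z*r)
71*X(102, 29) = 71*(2 - 1*102*29) = 71*(2 - 2958) = 71*(-2956) = -209876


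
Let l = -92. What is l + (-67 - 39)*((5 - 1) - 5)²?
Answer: -198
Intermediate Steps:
l + (-67 - 39)*((5 - 1) - 5)² = -92 + (-67 - 39)*((5 - 1) - 5)² = -92 - 106*(4 - 5)² = -92 - 106*(-1)² = -92 - 106*1 = -92 - 106 = -198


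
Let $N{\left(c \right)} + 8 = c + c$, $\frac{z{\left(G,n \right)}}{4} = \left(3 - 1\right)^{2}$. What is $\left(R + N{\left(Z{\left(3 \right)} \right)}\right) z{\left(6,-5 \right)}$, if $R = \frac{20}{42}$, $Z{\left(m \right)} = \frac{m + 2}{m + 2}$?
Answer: $- \frac{1856}{21} \approx -88.381$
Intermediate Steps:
$z{\left(G,n \right)} = 16$ ($z{\left(G,n \right)} = 4 \left(3 - 1\right)^{2} = 4 \cdot 2^{2} = 4 \cdot 4 = 16$)
$Z{\left(m \right)} = 1$ ($Z{\left(m \right)} = \frac{2 + m}{2 + m} = 1$)
$N{\left(c \right)} = -8 + 2 c$ ($N{\left(c \right)} = -8 + \left(c + c\right) = -8 + 2 c$)
$R = \frac{10}{21}$ ($R = 20 \cdot \frac{1}{42} = \frac{10}{21} \approx 0.47619$)
$\left(R + N{\left(Z{\left(3 \right)} \right)}\right) z{\left(6,-5 \right)} = \left(\frac{10}{21} + \left(-8 + 2 \cdot 1\right)\right) 16 = \left(\frac{10}{21} + \left(-8 + 2\right)\right) 16 = \left(\frac{10}{21} - 6\right) 16 = \left(- \frac{116}{21}\right) 16 = - \frac{1856}{21}$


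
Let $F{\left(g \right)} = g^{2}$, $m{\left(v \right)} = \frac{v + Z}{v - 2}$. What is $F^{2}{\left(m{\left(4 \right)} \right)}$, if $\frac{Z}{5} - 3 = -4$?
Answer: $\frac{1}{16} \approx 0.0625$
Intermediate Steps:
$Z = -5$ ($Z = 15 + 5 \left(-4\right) = 15 - 20 = -5$)
$m{\left(v \right)} = \frac{-5 + v}{-2 + v}$ ($m{\left(v \right)} = \frac{v - 5}{v - 2} = \frac{-5 + v}{-2 + v}$)
$F^{2}{\left(m{\left(4 \right)} \right)} = \left(\left(\frac{-5 + 4}{-2 + 4}\right)^{2}\right)^{2} = \left(\left(\frac{1}{2} \left(-1\right)\right)^{2}\right)^{2} = \left(\left(- \frac{1}{2}\right)^{2}\right)^{2} = \left(\frac{1}{4}\right)^{2} = \frac{1}{16}$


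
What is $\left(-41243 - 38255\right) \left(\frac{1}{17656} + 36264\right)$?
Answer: $- \frac{25450377826565}{8828} \approx -2.8829 \cdot 10^{9}$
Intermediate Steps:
$\left(-41243 - 38255\right) \left(\frac{1}{17656} + 36264\right) = - 79498 \left(\frac{1}{17656} + 36264\right) = \left(-79498\right) \frac{640277185}{17656} = - \frac{25450377826565}{8828}$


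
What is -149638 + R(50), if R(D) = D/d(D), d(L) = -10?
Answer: -149643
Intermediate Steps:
R(D) = -D/10 (R(D) = D/(-10) = D*(-1/10) = -D/10)
-149638 + R(50) = -149638 - 1/10*50 = -149638 - 5 = -149643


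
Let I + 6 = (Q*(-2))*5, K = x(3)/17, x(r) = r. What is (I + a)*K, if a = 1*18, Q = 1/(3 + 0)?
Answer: 26/17 ≈ 1.5294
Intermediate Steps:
Q = ⅓ (Q = 1/3 = ⅓ ≈ 0.33333)
K = 3/17 ≈ 0.17647
I = -28/3 (I = -6 + ((⅓)*(-2))*5 = -6 - ⅔*5 = -6 - 10/3 = -28/3 ≈ -9.3333)
a = 18
(I + a)*K = (-28/3 + 18)*(3/17) = (26/3)*(3/17) = 26/17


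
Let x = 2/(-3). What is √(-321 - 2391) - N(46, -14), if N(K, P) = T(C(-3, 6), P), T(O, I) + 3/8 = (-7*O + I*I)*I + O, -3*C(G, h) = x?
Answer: 21779/8 + 2*I*√678 ≈ 2722.4 + 52.077*I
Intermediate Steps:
x = -⅔ (x = 2*(-⅓) = -⅔ ≈ -0.66667)
C(G, h) = 2/9 (C(G, h) = -⅓*(-⅔) = 2/9)
T(O, I) = -3/8 + O + I*(I² - 7*O) (T(O, I) = -3/8 + ((-7*O + I*I)*I + O) = -3/8 + ((-7*O + I²)*I + O) = -3/8 + ((I² - 7*O)*I + O) = -3/8 + (I*(I² - 7*O) + O) = -3/8 + (O + I*(I² - 7*O)) = -3/8 + O + I*(I² - 7*O))
N(K, P) = -11/72 + P³ - 14*P/9 (N(K, P) = -3/8 + 2/9 + P³ - 7*P*2/9 = -3/8 + 2/9 + P³ - 14*P/9 = -11/72 + P³ - 14*P/9)
√(-321 - 2391) - N(46, -14) = √(-321 - 2391) - (-11/72 + (-14)³ - 14/9*(-14)) = √(-2712) - (-11/72 - 2744 + 196/9) = 2*I*√678 - 1*(-21779/8) = 2*I*√678 + 21779/8 = 21779/8 + 2*I*√678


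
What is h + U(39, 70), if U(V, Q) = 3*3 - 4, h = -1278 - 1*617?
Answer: -1890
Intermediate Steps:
h = -1895 (h = -1278 - 617 = -1895)
U(V, Q) = 5 (U(V, Q) = 9 - 4 = 5)
h + U(39, 70) = -1895 + 5 = -1890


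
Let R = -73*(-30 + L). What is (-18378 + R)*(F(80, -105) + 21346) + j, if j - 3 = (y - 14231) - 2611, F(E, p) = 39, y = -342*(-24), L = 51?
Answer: -425805366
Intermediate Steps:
R = -1533 (R = -73*(-30 + 51) = -73*21 = -1533)
y = 8208
j = -8631 (j = 3 + ((8208 - 14231) - 2611) = 3 + (-6023 - 2611) = 3 - 8634 = -8631)
(-18378 + R)*(F(80, -105) + 21346) + j = (-18378 - 1533)*(39 + 21346) - 8631 = -19911*21385 - 8631 = -425796735 - 8631 = -425805366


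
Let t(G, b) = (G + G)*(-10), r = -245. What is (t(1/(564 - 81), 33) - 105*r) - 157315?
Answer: -63557990/483 ≈ -1.3159e+5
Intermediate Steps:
t(G, b) = -20*G (t(G, b) = (2*G)*(-10) = -20*G)
(t(1/(564 - 81), 33) - 105*r) - 157315 = (-20/(564 - 81) - 105*(-245)) - 157315 = (-20/483 + 25725) - 157315 = 12425155/483 - 157315 = -63557990/483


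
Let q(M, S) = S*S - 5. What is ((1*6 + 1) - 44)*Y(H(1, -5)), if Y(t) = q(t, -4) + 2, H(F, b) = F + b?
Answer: -481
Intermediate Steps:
q(M, S) = -5 + S**2 (q(M, S) = S**2 - 5 = -5 + S**2)
Y(t) = 13 (Y(t) = (-5 + (-4)**2) + 2 = (-5 + 16) + 2 = 11 + 2 = 13)
((1*6 + 1) - 44)*Y(H(1, -5)) = ((1*6 + 1) - 44)*13 = ((6 + 1) - 44)*13 = (7 - 44)*13 = -37*13 = -481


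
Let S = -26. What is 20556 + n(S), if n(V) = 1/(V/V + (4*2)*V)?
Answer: 4255091/207 ≈ 20556.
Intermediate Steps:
n(V) = 1/(1 + 8*V)
20556 + n(S) = 20556 + 1/(1 + 8*(-26)) = 20556 + 1/(1 - 208) = 20556 + 1/(-207) = 20556 - 1/207 = 4255091/207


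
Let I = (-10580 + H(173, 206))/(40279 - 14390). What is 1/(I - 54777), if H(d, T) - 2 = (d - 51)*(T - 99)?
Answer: -25889/1418119277 ≈ -1.8256e-5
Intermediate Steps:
H(d, T) = 2 + (-99 + T)*(-51 + d) (H(d, T) = 2 + (d - 51)*(T - 99) = 2 + (-51 + d)*(-99 + T) = 2 + (-99 + T)*(-51 + d))
I = 2476/25889 (I = (-10580 + (5051 - 99*173 - 51*206 + 206*173))/(40279 - 14390) = (-10580 + (5051 - 17127 - 10506 + 35638))/25889 = (-10580 + 13056)*(1/25889) = 2476*(1/25889) = 2476/25889 ≈ 0.095639)
1/(I - 54777) = 1/(2476/25889 - 54777) = 1/(-1418119277/25889) = -25889/1418119277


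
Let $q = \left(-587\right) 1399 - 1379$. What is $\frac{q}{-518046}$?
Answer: $\frac{411296}{259023} \approx 1.5879$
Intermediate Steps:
$q = -822592$ ($q = -821213 - 1379 = -822592$)
$\frac{q}{-518046} = - \frac{822592}{-518046} = \left(-822592\right) \left(- \frac{1}{518046}\right) = \frac{411296}{259023}$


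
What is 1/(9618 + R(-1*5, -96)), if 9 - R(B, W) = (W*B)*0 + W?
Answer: 1/9723 ≈ 0.00010285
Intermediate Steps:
R(B, W) = 9 - W (R(B, W) = 9 - ((W*B)*0 + W) = 9 - ((B*W)*0 + W) = 9 - (0 + W) = 9 - W)
1/(9618 + R(-1*5, -96)) = 1/(9618 + (9 - 1*(-96))) = 1/(9618 + (9 + 96)) = 1/(9618 + 105) = 1/9723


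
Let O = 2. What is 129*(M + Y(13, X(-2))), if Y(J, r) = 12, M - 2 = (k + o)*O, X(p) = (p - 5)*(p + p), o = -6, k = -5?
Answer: -1032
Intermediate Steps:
X(p) = 2*p*(-5 + p) (X(p) = (-5 + p)*(2*p) = 2*p*(-5 + p))
M = -20 (M = 2 + (-5 - 6)*2 = 2 - 11*2 = 2 - 22 = -20)
129*(M + Y(13, X(-2))) = 129*(-20 + 12) = 129*(-8) = -1032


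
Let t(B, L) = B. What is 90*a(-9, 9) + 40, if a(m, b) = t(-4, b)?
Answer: -320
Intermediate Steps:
a(m, b) = -4
90*a(-9, 9) + 40 = 90*(-4) + 40 = -360 + 40 = -320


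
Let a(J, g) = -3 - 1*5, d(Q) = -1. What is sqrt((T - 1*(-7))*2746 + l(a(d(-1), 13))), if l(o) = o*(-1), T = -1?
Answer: 2*sqrt(4121) ≈ 128.39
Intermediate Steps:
a(J, g) = -8 (a(J, g) = -3 - 5 = -8)
l(o) = -o
sqrt((T - 1*(-7))*2746 + l(a(d(-1), 13))) = sqrt((-1 - 1*(-7))*2746 - 1*(-8)) = sqrt((-1 + 7)*2746 + 8) = sqrt(6*2746 + 8) = sqrt(16476 + 8) = sqrt(16484) = 2*sqrt(4121)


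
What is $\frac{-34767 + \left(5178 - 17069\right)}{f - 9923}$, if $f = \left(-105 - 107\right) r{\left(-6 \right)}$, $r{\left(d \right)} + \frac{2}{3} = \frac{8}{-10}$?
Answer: $\frac{699870}{144181} \approx 4.8541$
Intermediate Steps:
$r{\left(d \right)} = - \frac{22}{15}$ ($r{\left(d \right)} = - \frac{2}{3} + \frac{8}{-10} = - \frac{2}{3} + 8 \left(- \frac{1}{10}\right) = - \frac{2}{3} - \frac{4}{5} = - \frac{22}{15}$)
$f = \frac{4664}{15}$ ($f = \left(-105 - 107\right) \left(- \frac{22}{15}\right) = \left(-212\right) \left(- \frac{22}{15}\right) = \frac{4664}{15} \approx 310.93$)
$\frac{-34767 + \left(5178 - 17069\right)}{f - 9923} = \frac{-34767 + \left(5178 - 17069\right)}{\frac{4664}{15} - 9923} = \frac{-34767 + \left(5178 - 17069\right)}{- \frac{144181}{15}} = \left(-34767 - 11891\right) \left(- \frac{15}{144181}\right) = \left(-46658\right) \left(- \frac{15}{144181}\right) = \frac{699870}{144181}$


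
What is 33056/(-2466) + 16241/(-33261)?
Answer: -189920987/13670271 ≈ -13.893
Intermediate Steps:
33056/(-2466) + 16241/(-33261) = 33056*(-1/2466) + 16241*(-1/33261) = -16528/1233 - 16241/33261 = -189920987/13670271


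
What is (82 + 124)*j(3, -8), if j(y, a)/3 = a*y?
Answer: -14832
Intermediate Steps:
j(y, a) = 3*a*y (j(y, a) = 3*(a*y) = 3*a*y)
(82 + 124)*j(3, -8) = (82 + 124)*(3*(-8)*3) = 206*(-72) = -14832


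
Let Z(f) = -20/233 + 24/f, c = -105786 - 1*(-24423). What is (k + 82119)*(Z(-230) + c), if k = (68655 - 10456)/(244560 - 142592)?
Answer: -18255439864397340271/2732232560 ≈ -6.6815e+9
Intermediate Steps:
c = -81363 (c = -105786 + 24423 = -81363)
Z(f) = -20/233 + 24/f (Z(f) = -20*1/233 + 24/f = -20/233 + 24/f)
k = 58199/101968 ≈ 0.57076
(k + 82119)*(Z(-230) + c) = (58199/101968 + 82119)*((-20/233 + 24/(-230)) - 81363) = 8373568391*((-20/233 + 24*(-1/230)) - 81363)/101968 = 8373568391*((-20/233 - 12/115) - 81363)/101968 = 8373568391*(-5096/26795 - 81363)/101968 = (8373568391/101968)*(-2180126681/26795) = -18255439864397340271/2732232560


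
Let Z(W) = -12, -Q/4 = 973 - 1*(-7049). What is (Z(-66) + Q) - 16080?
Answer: -48180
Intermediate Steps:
Q = -32088 (Q = -4*(973 - 1*(-7049)) = -4*(973 + 7049) = -4*8022 = -32088)
(Z(-66) + Q) - 16080 = (-12 - 32088) - 16080 = -32100 - 16080 = -48180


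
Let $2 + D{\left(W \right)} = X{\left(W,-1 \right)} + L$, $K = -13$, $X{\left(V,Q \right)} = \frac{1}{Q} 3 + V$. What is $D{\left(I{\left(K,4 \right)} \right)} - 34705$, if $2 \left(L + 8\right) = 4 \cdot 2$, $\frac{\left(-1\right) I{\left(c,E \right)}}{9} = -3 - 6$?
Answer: $-34633$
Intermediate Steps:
$X{\left(V,Q \right)} = V + \frac{3}{Q}$ ($X{\left(V,Q \right)} = \frac{3}{Q} + V = V + \frac{3}{Q}$)
$I{\left(c,E \right)} = 81$ ($I{\left(c,E \right)} = - 9 \left(-3 - 6\right) = \left(-9\right) \left(-9\right) = 81$)
$L = -4$ ($L = -8 + \frac{4 \cdot 2}{2} = -8 + \frac{1}{2} \cdot 8 = -8 + 4 = -4$)
$D{\left(W \right)} = -9 + W$ ($D{\left(W \right)} = -2 + \left(\left(W + \frac{3}{-1}\right) - 4\right) = -2 + \left(\left(W + 3 \left(-1\right)\right) - 4\right) = -2 + \left(\left(W - 3\right) - 4\right) = -2 + \left(\left(-3 + W\right) - 4\right) = -2 + \left(-7 + W\right) = -9 + W$)
$D{\left(I{\left(K,4 \right)} \right)} - 34705 = \left(-9 + 81\right) - 34705 = 72 - 34705 = -34633$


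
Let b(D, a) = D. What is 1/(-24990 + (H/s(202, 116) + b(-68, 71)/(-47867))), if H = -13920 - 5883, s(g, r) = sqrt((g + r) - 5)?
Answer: -17921856186097202/446968626881567977171 + 45373617591267*sqrt(313)/446968626881567977171 ≈ -3.8300e-5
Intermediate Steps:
s(g, r) = sqrt(-5 + g + r)
H = -19803
1/(-24990 + (H/s(202, 116) + b(-68, 71)/(-47867))) = 1/(-24990 + (-19803/sqrt(-5 + 202 + 116) - 68/(-47867))) = 1/(-24990 + (-19803*sqrt(313)/313 - 68*(-1/47867))) = 1/(-24990 + (-19803*sqrt(313)/313 + 68/47867)) = 1/(-24990 + (68/47867 - 19803*sqrt(313)/313)) = 1/(-1196196262/47867 - 19803*sqrt(313)/313)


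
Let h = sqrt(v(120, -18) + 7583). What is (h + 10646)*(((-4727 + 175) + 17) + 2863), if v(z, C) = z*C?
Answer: -17800112 - 1672*sqrt(5423) ≈ -1.7923e+7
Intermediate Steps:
v(z, C) = C*z
h = sqrt(5423) (h = sqrt(-18*120 + 7583) = sqrt(-2160 + 7583) = sqrt(5423) ≈ 73.641)
(h + 10646)*(((-4727 + 175) + 17) + 2863) = (sqrt(5423) + 10646)*(((-4727 + 175) + 17) + 2863) = (10646 + sqrt(5423))*((-4552 + 17) + 2863) = (10646 + sqrt(5423))*(-4535 + 2863) = (10646 + sqrt(5423))*(-1672) = -17800112 - 1672*sqrt(5423)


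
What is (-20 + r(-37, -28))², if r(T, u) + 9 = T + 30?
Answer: 1296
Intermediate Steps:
r(T, u) = 21 + T (r(T, u) = -9 + (T + 30) = -9 + (30 + T) = 21 + T)
(-20 + r(-37, -28))² = (-20 + (21 - 37))² = (-20 - 16)² = (-36)² = 1296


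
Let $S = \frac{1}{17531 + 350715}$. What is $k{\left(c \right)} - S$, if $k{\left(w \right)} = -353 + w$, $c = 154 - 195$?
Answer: $- \frac{145088925}{368246} \approx -394.0$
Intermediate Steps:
$c = -41$
$S = \frac{1}{368246} \approx 2.7156 \cdot 10^{-6}$
$k{\left(c \right)} - S = \left(-353 - 41\right) - \frac{1}{368246} = -394 - \frac{1}{368246} = - \frac{145088925}{368246}$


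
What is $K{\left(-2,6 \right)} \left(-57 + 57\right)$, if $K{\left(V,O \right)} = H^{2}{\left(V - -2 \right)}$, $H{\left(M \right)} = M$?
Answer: $0$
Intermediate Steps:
$K{\left(V,O \right)} = \left(2 + V\right)^{2}$ ($K{\left(V,O \right)} = \left(V - -2\right)^{2} = \left(V + 2\right)^{2} = \left(2 + V\right)^{2}$)
$K{\left(-2,6 \right)} \left(-57 + 57\right) = \left(2 - 2\right)^{2} \left(-57 + 57\right) = 0^{2} \cdot 0 = 0 \cdot 0 = 0$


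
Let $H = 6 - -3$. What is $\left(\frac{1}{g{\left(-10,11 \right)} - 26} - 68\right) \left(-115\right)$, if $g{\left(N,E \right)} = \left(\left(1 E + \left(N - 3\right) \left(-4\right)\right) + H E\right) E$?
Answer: $\frac{13731805}{1756} \approx 7819.9$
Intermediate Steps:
$H = 9$ ($H = 6 + 3 = 9$)
$g{\left(N,E \right)} = E \left(12 - 4 N + 10 E\right)$ ($g{\left(N,E \right)} = \left(\left(1 E + \left(N - 3\right) \left(-4\right)\right) + 9 E\right) E = \left(\left(E + \left(-3 + N\right) \left(-4\right)\right) + 9 E\right) E = \left(\left(E - \left(-12 + 4 N\right)\right) + 9 E\right) E = \left(\left(12 + E - 4 N\right) + 9 E\right) E = \left(12 - 4 N + 10 E\right) E = E \left(12 - 4 N + 10 E\right)$)
$\left(\frac{1}{g{\left(-10,11 \right)} - 26} - 68\right) \left(-115\right) = \left(\frac{1}{2 \cdot 11 \left(6 - -20 + 5 \cdot 11\right) - 26} - 68\right) \left(-115\right) = \left(\frac{1}{2 \cdot 11 \left(6 + 20 + 55\right) - 26} - 68\right) \left(-115\right) = \left(\frac{1}{2 \cdot 11 \cdot 81 - 26} - 68\right) \left(-115\right) = \left(\frac{1}{1782 - 26} - 68\right) \left(-115\right) = \left(\frac{1}{1756} - 68\right) \left(-115\right) = \left(- \frac{119407}{1756}\right) \left(-115\right) = \frac{13731805}{1756}$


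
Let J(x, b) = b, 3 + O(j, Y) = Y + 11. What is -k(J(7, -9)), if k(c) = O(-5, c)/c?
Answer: -⅑ ≈ -0.11111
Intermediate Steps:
O(j, Y) = 8 + Y (O(j, Y) = -3 + (Y + 11) = -3 + (11 + Y) = 8 + Y)
k(c) = (8 + c)/c
-k(J(7, -9)) = -(8 - 9)/(-9) = -(-1)*(-1)/9 = -1*⅑ = -⅑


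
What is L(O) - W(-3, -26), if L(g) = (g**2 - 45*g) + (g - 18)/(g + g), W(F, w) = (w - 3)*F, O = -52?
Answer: 257799/52 ≈ 4957.7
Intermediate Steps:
W(F, w) = F*(-3 + w) (W(F, w) = (-3 + w)*F = F*(-3 + w))
L(g) = g**2 - 45*g + (-18 + g)/(2*g) (L(g) = (g**2 - 45*g) + (-18 + g)/((2*g)) = (g**2 - 45*g) + (-18 + g)*(1/(2*g)) = (g**2 - 45*g) + (-18 + g)/(2*g) = g**2 - 45*g + (-18 + g)/(2*g))
L(O) - W(-3, -26) = (1/2 + (-52)**2 - 45*(-52) - 9/(-52)) - (-3)*(-3 - 26) = (1/2 + 2704 + 2340 - 9*(-1/52)) - (-3)*(-29) = (1/2 + 2704 + 2340 + 9/52) - 1*87 = 262323/52 - 87 = 257799/52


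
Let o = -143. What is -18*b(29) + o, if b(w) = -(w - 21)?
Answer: 1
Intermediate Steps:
b(w) = 21 - w (b(w) = -(-21 + w) = 21 - w)
-18*b(29) + o = -18*(21 - 1*29) - 143 = -18*(21 - 29) - 143 = -18*(-8) - 143 = 144 - 143 = 1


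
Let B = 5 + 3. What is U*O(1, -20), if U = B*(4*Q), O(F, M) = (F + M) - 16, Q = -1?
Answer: 1120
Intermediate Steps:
O(F, M) = -16 + F + M
B = 8
U = -32 (U = 8*(4*(-1)) = 8*(-4) = -32)
U*O(1, -20) = -32*(-16 + 1 - 20) = -32*(-35) = 1120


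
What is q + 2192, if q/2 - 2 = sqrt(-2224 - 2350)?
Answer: 2196 + 2*I*sqrt(4574) ≈ 2196.0 + 135.26*I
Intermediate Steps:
q = 4 + 2*I*sqrt(4574) (q = 4 + 2*sqrt(-2224 - 2350) = 4 + 2*sqrt(-4574) = 4 + 2*(I*sqrt(4574)) = 4 + 2*I*sqrt(4574) ≈ 4.0 + 135.26*I)
q + 2192 = (4 + 2*I*sqrt(4574)) + 2192 = 2196 + 2*I*sqrt(4574)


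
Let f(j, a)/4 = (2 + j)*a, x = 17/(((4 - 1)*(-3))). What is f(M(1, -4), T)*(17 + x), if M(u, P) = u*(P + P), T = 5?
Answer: -5440/3 ≈ -1813.3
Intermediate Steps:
x = -17/9 (x = 17/((3*(-3))) = 17/(-9) = 17*(-1/9) = -17/9 ≈ -1.8889)
M(u, P) = 2*P*u (M(u, P) = u*(2*P) = 2*P*u)
f(j, a) = 4*a*(2 + j) (f(j, a) = 4*((2 + j)*a) = 4*(a*(2 + j)) = 4*a*(2 + j))
f(M(1, -4), T)*(17 + x) = (4*5*(2 + 2*(-4)*1))*(17 - 17/9) = (4*5*(2 - 8))*(136/9) = (4*5*(-6))*(136/9) = -120*136/9 = -5440/3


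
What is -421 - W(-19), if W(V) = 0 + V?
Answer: -402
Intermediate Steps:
W(V) = V
-421 - W(-19) = -421 - 1*(-19) = -421 + 19 = -402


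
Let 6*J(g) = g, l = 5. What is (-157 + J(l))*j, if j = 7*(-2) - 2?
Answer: 7496/3 ≈ 2498.7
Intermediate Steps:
J(g) = g/6
j = -16 (j = -14 - 2 = -16)
(-157 + J(l))*j = (-157 + (⅙)*5)*(-16) = (-157 + ⅚)*(-16) = -937/6*(-16) = 7496/3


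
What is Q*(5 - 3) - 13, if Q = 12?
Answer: 11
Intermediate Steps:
Q*(5 - 3) - 13 = 12*(5 - 3) - 13 = 12*2 - 13 = 24 - 13 = 11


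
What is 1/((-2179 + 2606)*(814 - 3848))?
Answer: -1/1295518 ≈ -7.7189e-7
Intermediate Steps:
1/((-2179 + 2606)*(814 - 3848)) = 1/(427*(-3034)) = 1/(-1295518) = -1/1295518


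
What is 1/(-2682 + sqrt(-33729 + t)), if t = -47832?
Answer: -894/2424895 - I*sqrt(81561)/7274685 ≈ -0.00036868 - 3.9258e-5*I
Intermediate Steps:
1/(-2682 + sqrt(-33729 + t)) = 1/(-2682 + sqrt(-33729 - 47832)) = 1/(-2682 + sqrt(-81561)) = 1/(-2682 + I*sqrt(81561))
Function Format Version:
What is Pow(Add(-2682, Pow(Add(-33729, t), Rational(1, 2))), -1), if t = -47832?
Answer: Add(Rational(-894, 2424895), Mul(Rational(-1, 7274685), I, Pow(81561, Rational(1, 2)))) ≈ Add(-0.00036868, Mul(-3.9258e-5, I))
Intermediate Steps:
Pow(Add(-2682, Pow(Add(-33729, t), Rational(1, 2))), -1) = Pow(Add(-2682, Pow(Add(-33729, -47832), Rational(1, 2))), -1) = Pow(Add(-2682, Pow(-81561, Rational(1, 2))), -1) = Pow(Add(-2682, Mul(I, Pow(81561, Rational(1, 2)))), -1)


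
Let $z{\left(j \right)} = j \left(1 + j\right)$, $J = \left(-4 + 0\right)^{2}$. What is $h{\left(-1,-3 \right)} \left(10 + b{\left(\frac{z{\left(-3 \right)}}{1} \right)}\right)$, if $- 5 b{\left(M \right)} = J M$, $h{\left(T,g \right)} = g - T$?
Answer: $\frac{92}{5} \approx 18.4$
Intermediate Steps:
$J = 16$ ($J = \left(-4\right)^{2} = 16$)
$b{\left(M \right)} = - \frac{16 M}{5}$
$h{\left(-1,-3 \right)} \left(10 + b{\left(\frac{z{\left(-3 \right)}}{1} \right)}\right) = \left(-3 - -1\right) \left(10 - \frac{16 \frac{\left(-3\right) \left(1 - 3\right)}{1}}{5}\right) = \left(-3 + 1\right) \left(10 - \frac{16 \left(-3\right) \left(-2\right) 1}{5}\right) = - 2 \left(10 - \frac{16 \cdot 6 \cdot 1}{5}\right) = - 2 \left(10 - \frac{96}{5}\right) = \left(-2\right) \left(- \frac{46}{5}\right) = \frac{92}{5}$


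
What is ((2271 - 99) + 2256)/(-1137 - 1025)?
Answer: -2214/1081 ≈ -2.0481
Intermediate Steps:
((2271 - 99) + 2256)/(-1137 - 1025) = (2172 + 2256)/(-2162) = 4428*(-1/2162) = -2214/1081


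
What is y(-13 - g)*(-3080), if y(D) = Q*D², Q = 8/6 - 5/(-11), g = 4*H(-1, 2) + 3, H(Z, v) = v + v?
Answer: -16916480/3 ≈ -5.6388e+6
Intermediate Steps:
H(Z, v) = 2*v
g = 19 (g = 4*(2*2) + 3 = 4*4 + 3 = 16 + 3 = 19)
Q = 59/33 (Q = 8*(⅙) - 5*(-1/11) = 4/3 + 5/11 = 59/33 ≈ 1.7879)
y(D) = 59*D²/33
y(-13 - g)*(-3080) = (59*(-13 - 1*19)²/33)*(-3080) = (59*(-13 - 19)²/33)*(-3080) = ((59/33)*(-32)²)*(-3080) = ((59/33)*1024)*(-3080) = (60416/33)*(-3080) = -16916480/3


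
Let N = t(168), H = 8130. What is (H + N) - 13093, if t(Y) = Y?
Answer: -4795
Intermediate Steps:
N = 168
(H + N) - 13093 = (8130 + 168) - 13093 = 8298 - 13093 = -4795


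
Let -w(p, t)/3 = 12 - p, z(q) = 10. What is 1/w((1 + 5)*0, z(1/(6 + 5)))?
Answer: -1/36 ≈ -0.027778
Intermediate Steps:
w(p, t) = -36 + 3*p (w(p, t) = -3*(12 - p) = -36 + 3*p)
1/w((1 + 5)*0, z(1/(6 + 5))) = 1/(-36 + 3*((1 + 5)*0)) = 1/(-36 + 3*(6*0)) = 1/(-36 + 3*0) = 1/(-36 + 0) = 1/(-36) = -1/36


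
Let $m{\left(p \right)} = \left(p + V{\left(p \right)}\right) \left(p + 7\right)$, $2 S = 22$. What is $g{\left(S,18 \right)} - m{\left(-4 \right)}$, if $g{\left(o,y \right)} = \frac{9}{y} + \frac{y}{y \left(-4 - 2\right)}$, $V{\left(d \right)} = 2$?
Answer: $\frac{19}{3} \approx 6.3333$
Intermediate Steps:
$S = 11$ ($S = \frac{1}{2} \cdot 22 = 11$)
$g{\left(o,y \right)} = - \frac{1}{6} + \frac{9}{y}$ ($g{\left(o,y \right)} = \frac{9}{y} + \frac{y}{y \left(-6\right)} = \frac{9}{y} + \frac{y}{\left(-6\right) y} = \frac{9}{y} + y \left(- \frac{1}{6 y}\right) = \frac{9}{y} - \frac{1}{6} = - \frac{1}{6} + \frac{9}{y}$)
$m{\left(p \right)} = \left(2 + p\right) \left(7 + p\right)$ ($m{\left(p \right)} = \left(p + 2\right) \left(p + 7\right) = \left(2 + p\right) \left(7 + p\right)$)
$g{\left(S,18 \right)} - m{\left(-4 \right)} = \frac{54 - 18}{6 \cdot 18} - \left(14 + \left(-4\right)^{2} + 9 \left(-4\right)\right) = \frac{1}{6} \cdot \frac{1}{18} \left(54 - 18\right) - \left(14 + 16 - 36\right) = \frac{1}{6} \cdot \frac{1}{18} \cdot 36 - -6 = \frac{1}{3} + 6 = \frac{19}{3}$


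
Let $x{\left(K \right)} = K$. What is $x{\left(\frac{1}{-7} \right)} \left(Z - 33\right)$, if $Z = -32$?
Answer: $\frac{65}{7} \approx 9.2857$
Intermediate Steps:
$x{\left(\frac{1}{-7} \right)} \left(Z - 33\right) = \frac{-32 - 33}{-7} = \left(- \frac{1}{7}\right) \left(-65\right) = \frac{65}{7}$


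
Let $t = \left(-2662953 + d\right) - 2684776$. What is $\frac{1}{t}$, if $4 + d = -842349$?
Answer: $- \frac{1}{6190082} \approx -1.6155 \cdot 10^{-7}$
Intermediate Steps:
$d = -842353$ ($d = -4 - 842349 = -842353$)
$t = -6190082$ ($t = \left(-2662953 - 842353\right) - 2684776 = -3505306 - 2684776 = -6190082$)
$\frac{1}{t} = \frac{1}{-6190082} = - \frac{1}{6190082}$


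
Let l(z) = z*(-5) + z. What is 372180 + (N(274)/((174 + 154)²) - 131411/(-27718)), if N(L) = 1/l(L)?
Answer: 608203198995274973/1634143294976 ≈ 3.7218e+5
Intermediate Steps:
l(z) = -4*z (l(z) = -5*z + z = -4*z)
N(L) = -1/(4*L) (N(L) = 1/(-4*L) = -1/(4*L))
372180 + (N(274)/((174 + 154)²) - 131411/(-27718)) = 372180 + ((-¼/274)/((174 + 154)²) - 131411/(-27718)) = 372180 + ((-¼*1/274)/(328²) - 131411*(-1/27718)) = 372180 + (-1/1096/107584 + 131411/27718) = 372180 + (-1/1096*1/107584 + 131411/27718) = 372180 + (-1/117912064 + 131411/27718) = 372180 + 7747471107293/1634143294976 = 608203198995274973/1634143294976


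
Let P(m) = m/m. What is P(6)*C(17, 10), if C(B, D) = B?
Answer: 17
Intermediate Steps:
P(m) = 1
P(6)*C(17, 10) = 1*17 = 17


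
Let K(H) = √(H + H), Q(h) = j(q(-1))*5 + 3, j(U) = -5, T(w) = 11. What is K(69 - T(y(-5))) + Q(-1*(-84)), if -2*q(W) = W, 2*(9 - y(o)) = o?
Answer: -22 + 2*√29 ≈ -11.230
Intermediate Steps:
y(o) = 9 - o/2
q(W) = -W/2
Q(h) = -22 (Q(h) = -5*5 + 3 = -25 + 3 = -22)
K(H) = √2*√H (K(H) = √(2*H) = √2*√H)
K(69 - T(y(-5))) + Q(-1*(-84)) = √2*√(69 - 1*11) - 22 = √2*√(69 - 11) - 22 = √2*√58 - 22 = 2*√29 - 22 = -22 + 2*√29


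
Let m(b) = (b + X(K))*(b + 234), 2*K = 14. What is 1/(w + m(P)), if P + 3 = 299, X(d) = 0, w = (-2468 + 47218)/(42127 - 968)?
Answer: 41159/6457068670 ≈ 6.3743e-6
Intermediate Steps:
K = 7 (K = (1/2)*14 = 7)
w = 44750/41159 ≈ 1.0872
P = 296 (P = -3 + 299 = 296)
m(b) = b*(234 + b) (m(b) = (b + 0)*(b + 234) = b*(234 + b))
1/(w + m(P)) = 1/(44750/41159 + 296*(234 + 296)) = 1/(44750/41159 + 296*530) = 1/(44750/41159 + 156880) = 1/(6457068670/41159) = 41159/6457068670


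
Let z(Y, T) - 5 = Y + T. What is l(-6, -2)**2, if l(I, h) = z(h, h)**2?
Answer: 1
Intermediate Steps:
z(Y, T) = 5 + T + Y (z(Y, T) = 5 + (Y + T) = 5 + (T + Y) = 5 + T + Y)
l(I, h) = (5 + 2*h)**2 (l(I, h) = (5 + h + h)**2 = (5 + 2*h)**2)
l(-6, -2)**2 = ((5 + 2*(-2))**2)**2 = ((5 - 4)**2)**2 = (1**2)**2 = 1**2 = 1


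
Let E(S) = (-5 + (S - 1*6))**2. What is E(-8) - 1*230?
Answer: 131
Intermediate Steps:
E(S) = (-11 + S)**2 (E(S) = (-5 + (S - 6))**2 = (-5 + (-6 + S))**2 = (-11 + S)**2)
E(-8) - 1*230 = (-11 - 8)**2 - 1*230 = (-19)**2 - 230 = 361 - 230 = 131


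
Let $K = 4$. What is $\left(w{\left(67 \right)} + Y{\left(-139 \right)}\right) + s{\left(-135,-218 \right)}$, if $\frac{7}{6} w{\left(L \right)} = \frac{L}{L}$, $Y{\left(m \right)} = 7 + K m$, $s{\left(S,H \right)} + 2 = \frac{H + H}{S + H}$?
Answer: $- \frac{1356351}{2471} \approx -548.91$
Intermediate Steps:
$s{\left(S,H \right)} = -2 + \frac{2 H}{H + S}$ ($s{\left(S,H \right)} = -2 + \frac{H + H}{S + H} = -2 + \frac{2 H}{H + S}$)
$Y{\left(m \right)} = 7 + 4 m$
$w{\left(L \right)} = \frac{6}{7}$ ($w{\left(L \right)} = \frac{6 \frac{L}{L}}{7} = \frac{6}{7} \cdot 1 = \frac{6}{7}$)
$\left(w{\left(67 \right)} + Y{\left(-139 \right)}\right) + s{\left(-135,-218 \right)} = \left(\frac{6}{7} + \left(7 + 4 \left(-139\right)\right)\right) - - \frac{270}{-218 - 135} = \left(\frac{6}{7} + \left(7 - 556\right)\right) - - \frac{270}{-353} = \left(\frac{6}{7} - 549\right) - \left(-270\right) \left(- \frac{1}{353}\right) = - \frac{3837}{7} - \frac{270}{353} = - \frac{1356351}{2471}$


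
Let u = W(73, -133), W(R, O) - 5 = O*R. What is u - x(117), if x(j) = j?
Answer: -9821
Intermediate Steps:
W(R, O) = 5 + O*R
u = -9704 (u = 5 - 133*73 = 5 - 9709 = -9704)
u - x(117) = -9704 - 1*117 = -9704 - 117 = -9821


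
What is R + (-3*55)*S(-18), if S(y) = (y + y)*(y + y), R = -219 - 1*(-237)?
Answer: -213822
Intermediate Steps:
R = 18 (R = -219 + 237 = 18)
S(y) = 4*y**2 (S(y) = (2*y)*(2*y) = 4*y**2)
R + (-3*55)*S(-18) = 18 + (-3*55)*(4*(-18)**2) = 18 - 660*324 = 18 - 165*1296 = 18 - 213840 = -213822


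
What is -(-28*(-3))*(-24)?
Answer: 2016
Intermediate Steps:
-(-28*(-3))*(-24) = -84*(-24) = -1*(-2016) = 2016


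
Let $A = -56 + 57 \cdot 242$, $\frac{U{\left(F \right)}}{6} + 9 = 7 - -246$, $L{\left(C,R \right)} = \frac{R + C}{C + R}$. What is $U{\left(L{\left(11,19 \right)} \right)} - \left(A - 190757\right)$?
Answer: $178483$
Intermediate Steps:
$L{\left(C,R \right)} = 1$ ($L{\left(C,R \right)} = \frac{C + R}{C + R} = 1$)
$U{\left(F \right)} = 1464$ ($U{\left(F \right)} = -54 + 6 \left(7 - -246\right) = -54 + 6 \left(7 + 246\right) = -54 + 6 \cdot 253 = -54 + 1518 = 1464$)
$A = 13738$ ($A = -56 + 13794 = 13738$)
$U{\left(L{\left(11,19 \right)} \right)} - \left(A - 190757\right) = 1464 - \left(13738 - 190757\right) = 1464 - -177019 = 1464 + 177019 = 178483$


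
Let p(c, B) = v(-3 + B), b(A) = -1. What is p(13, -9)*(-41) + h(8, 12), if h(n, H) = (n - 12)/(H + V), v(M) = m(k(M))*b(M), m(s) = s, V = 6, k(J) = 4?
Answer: 1474/9 ≈ 163.78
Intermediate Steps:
v(M) = -4 (v(M) = 4*(-1) = -4)
p(c, B) = -4
h(n, H) = (-12 + n)/(6 + H) (h(n, H) = (n - 12)/(H + 6) = (-12 + n)/(6 + H))
p(13, -9)*(-41) + h(8, 12) = -4*(-41) + (-12 + 8)/(6 + 12) = 164 - 4/18 = 164 + (1/18)*(-4) = 164 - 2/9 = 1474/9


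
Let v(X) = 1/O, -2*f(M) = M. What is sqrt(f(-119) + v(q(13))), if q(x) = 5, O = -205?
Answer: sqrt(10001130)/410 ≈ 7.7133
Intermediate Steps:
f(M) = -M/2
v(X) = -1/205 (v(X) = 1/(-205) = -1/205)
sqrt(f(-119) + v(q(13))) = sqrt(-1/2*(-119) - 1/205) = sqrt(119/2 - 1/205) = sqrt(24393/410) = sqrt(10001130)/410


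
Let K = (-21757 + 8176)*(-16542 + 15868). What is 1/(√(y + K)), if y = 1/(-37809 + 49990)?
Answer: √1358180629241215/111499928515 ≈ 0.00033052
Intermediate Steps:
y = 1/12181 ≈ 8.2095e-5
K = 9153594 (K = -13581*(-674) = 9153594)
1/(√(y + K)) = 1/(√(1/12181 + 9153594)) = 1/(√(111499928515/12181)) = 1/(√1358180629241215/12181) = √1358180629241215/111499928515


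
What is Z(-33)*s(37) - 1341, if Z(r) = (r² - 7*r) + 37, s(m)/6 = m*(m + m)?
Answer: 22291455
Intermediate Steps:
s(m) = 12*m² (s(m) = 6*(m*(m + m)) = 6*(m*(2*m)) = 6*(2*m²) = 12*m²)
Z(r) = 37 + r² - 7*r
Z(-33)*s(37) - 1341 = (37 + (-33)² - 7*(-33))*(12*37²) - 1341 = (37 + 1089 + 231)*(12*1369) - 1341 = 1357*16428 - 1341 = 22292796 - 1341 = 22291455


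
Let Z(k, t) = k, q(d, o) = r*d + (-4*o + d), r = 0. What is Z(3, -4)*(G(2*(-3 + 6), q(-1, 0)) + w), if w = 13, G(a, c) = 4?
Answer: 51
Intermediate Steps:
q(d, o) = d - 4*o (q(d, o) = 0*d + (-4*o + d) = 0 + (d - 4*o) = d - 4*o)
Z(3, -4)*(G(2*(-3 + 6), q(-1, 0)) + w) = 3*(4 + 13) = 3*17 = 51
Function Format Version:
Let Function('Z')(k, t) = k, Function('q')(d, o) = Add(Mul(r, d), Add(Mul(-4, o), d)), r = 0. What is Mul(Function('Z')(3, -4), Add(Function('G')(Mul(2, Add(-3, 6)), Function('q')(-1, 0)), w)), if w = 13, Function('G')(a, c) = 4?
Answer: 51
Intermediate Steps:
Function('q')(d, o) = Add(d, Mul(-4, o)) (Function('q')(d, o) = Add(Mul(0, d), Add(Mul(-4, o), d)) = Add(0, Add(d, Mul(-4, o))) = Add(d, Mul(-4, o)))
Mul(Function('Z')(3, -4), Add(Function('G')(Mul(2, Add(-3, 6)), Function('q')(-1, 0)), w)) = Mul(3, Add(4, 13)) = Mul(3, 17) = 51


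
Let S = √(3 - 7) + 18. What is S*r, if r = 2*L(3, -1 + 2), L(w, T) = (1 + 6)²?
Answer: 1764 + 196*I ≈ 1764.0 + 196.0*I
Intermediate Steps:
L(w, T) = 49 (L(w, T) = 7² = 49)
S = 18 + 2*I (S = √(-4) + 18 = 2*I + 18 = 18 + 2*I ≈ 18.0 + 2.0*I)
r = 98 (r = 2*49 = 98)
S*r = (18 + 2*I)*98 = 1764 + 196*I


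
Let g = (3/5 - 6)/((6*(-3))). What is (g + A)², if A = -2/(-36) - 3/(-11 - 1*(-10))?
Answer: 22801/2025 ≈ 11.260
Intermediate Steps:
A = 55/18 (A = -2*(-1/36) - 3/(-11 + 10) = 1/18 - 3/(-1) = 1/18 - 3*(-1) = 1/18 + 3 = 55/18 ≈ 3.0556)
g = 3/10 (g = (3*(⅕) - 6)/(-18) = (⅗ - 6)*(-1/18) = -27/5*(-1/18) = 3/10 ≈ 0.30000)
(g + A)² = (3/10 + 55/18)² = (151/45)² = 22801/2025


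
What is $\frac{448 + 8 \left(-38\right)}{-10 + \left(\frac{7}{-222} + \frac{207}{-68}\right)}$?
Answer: $- \frac{1086912}{98695} \approx -11.013$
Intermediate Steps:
$\frac{448 + 8 \left(-38\right)}{-10 + \left(\frac{7}{-222} + \frac{207}{-68}\right)} = \frac{448 - 304}{-10 + \left(7 \left(- \frac{1}{222}\right) + 207 \left(- \frac{1}{68}\right)\right)} = \frac{144}{-10 - \frac{23215}{7548}} = \frac{144}{- \frac{98695}{7548}} = 144 \left(- \frac{7548}{98695}\right) = - \frac{1086912}{98695}$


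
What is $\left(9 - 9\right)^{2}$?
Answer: $0$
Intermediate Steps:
$\left(9 - 9\right)^{2} = 0^{2} = 0$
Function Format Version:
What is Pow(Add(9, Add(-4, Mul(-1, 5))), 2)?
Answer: 0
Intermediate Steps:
Pow(Add(9, Add(-4, Mul(-1, 5))), 2) = Pow(Add(9, Add(-4, -5)), 2) = Pow(Add(9, -9), 2) = Pow(0, 2) = 0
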